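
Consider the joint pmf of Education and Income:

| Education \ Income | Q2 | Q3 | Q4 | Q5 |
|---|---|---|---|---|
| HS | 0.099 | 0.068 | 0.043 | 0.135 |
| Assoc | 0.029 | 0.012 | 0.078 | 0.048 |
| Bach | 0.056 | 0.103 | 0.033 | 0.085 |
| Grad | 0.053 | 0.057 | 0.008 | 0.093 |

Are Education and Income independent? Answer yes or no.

no

P(Education=Assoc) = 0.167 and P(Income=Q4) = 0.162, so their product is 0.02705, but P(Education=Assoc, Income=Q4) = 0.078. Since these differ, Education and Income are not independent.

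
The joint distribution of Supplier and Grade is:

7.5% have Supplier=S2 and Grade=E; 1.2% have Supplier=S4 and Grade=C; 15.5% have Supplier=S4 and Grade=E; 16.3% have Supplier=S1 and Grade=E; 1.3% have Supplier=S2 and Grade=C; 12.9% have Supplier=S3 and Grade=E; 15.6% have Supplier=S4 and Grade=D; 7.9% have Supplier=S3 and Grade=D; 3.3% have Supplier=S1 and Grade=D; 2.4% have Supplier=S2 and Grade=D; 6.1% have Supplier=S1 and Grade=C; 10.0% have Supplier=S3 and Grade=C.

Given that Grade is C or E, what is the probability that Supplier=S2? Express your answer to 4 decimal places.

P(Grade=C) = 0.061 + 0.013 + 0.100 + 0.012 = 0.186.
P(Grade=E) = 0.163 + 0.075 + 0.129 + 0.155 = 0.522.
P(Grade ∈ {C, E}) = 0.186 + 0.522 = 0.708; P(Supplier=S2, Grade ∈ {C, E}) = 0.013 + 0.075 = 0.088.
P(Supplier=S2 | Grade ∈ {C, E}) = 0.088/0.708 = 0.1243.

0.1243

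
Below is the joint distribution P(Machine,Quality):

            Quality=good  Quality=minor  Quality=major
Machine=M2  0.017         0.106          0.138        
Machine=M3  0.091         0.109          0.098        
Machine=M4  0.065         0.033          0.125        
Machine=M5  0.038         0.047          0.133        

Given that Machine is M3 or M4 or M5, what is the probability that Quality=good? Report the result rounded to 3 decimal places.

P(Machine=M3) = 0.091 + 0.109 + 0.098 = 0.298.
P(Machine=M4) = 0.065 + 0.033 + 0.125 = 0.223.
P(Machine=M5) = 0.038 + 0.047 + 0.133 = 0.218.
P(Machine ∈ {M3, M4, M5}) = 0.298 + 0.223 + 0.218 = 0.739; P(Quality=good, Machine ∈ {M3, M4, M5}) = 0.091 + 0.065 + 0.038 = 0.194.
P(Quality=good | Machine ∈ {M3, M4, M5}) = 0.194/0.739 = 0.263.

0.263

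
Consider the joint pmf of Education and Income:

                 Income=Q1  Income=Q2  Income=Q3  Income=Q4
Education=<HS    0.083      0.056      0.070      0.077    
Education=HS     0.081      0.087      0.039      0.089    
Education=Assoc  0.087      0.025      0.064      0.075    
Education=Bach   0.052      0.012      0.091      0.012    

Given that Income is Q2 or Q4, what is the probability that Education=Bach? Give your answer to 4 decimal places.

0.0554

P(Income=Q2) = 0.056 + 0.087 + 0.025 + 0.012 = 0.180.
P(Income=Q4) = 0.077 + 0.089 + 0.075 + 0.012 = 0.253.
P(Income ∈ {Q2, Q4}) = 0.180 + 0.253 = 0.433; P(Education=Bach, Income ∈ {Q2, Q4}) = 0.012 + 0.012 = 0.024.
P(Education=Bach | Income ∈ {Q2, Q4}) = 0.024/0.433 = 0.0554.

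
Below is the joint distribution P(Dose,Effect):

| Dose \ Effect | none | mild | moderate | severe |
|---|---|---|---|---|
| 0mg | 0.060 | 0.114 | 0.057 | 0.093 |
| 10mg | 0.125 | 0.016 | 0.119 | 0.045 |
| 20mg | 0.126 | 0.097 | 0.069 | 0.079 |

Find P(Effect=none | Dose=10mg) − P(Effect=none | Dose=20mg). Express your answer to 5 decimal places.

P(Dose=10mg) = 0.125 + 0.016 + 0.119 + 0.045 = 0.305; P(Effect=none | Dose=10mg) = 0.125/0.305 = 0.409836.
P(Dose=20mg) = 0.126 + 0.097 + 0.069 + 0.079 = 0.371; P(Effect=none | Dose=20mg) = 0.126/0.371 = 0.339623.
Difference = 0.07021.

0.07021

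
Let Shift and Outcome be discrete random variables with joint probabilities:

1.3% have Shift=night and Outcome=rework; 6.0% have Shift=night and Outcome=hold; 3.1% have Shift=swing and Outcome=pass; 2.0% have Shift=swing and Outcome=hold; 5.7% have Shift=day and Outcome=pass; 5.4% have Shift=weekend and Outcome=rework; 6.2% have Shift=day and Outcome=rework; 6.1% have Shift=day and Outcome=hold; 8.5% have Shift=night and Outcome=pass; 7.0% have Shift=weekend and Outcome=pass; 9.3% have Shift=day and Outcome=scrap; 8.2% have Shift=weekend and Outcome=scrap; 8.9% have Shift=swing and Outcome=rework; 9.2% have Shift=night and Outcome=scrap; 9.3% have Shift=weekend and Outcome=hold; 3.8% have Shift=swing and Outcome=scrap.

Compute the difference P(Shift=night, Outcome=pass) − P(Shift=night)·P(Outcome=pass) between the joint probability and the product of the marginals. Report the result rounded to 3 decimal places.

0.024

P(Shift=night) = 0.085 + 0.013 + 0.092 + 0.060 = 0.250.
P(Outcome=pass) = 0.057 + 0.031 + 0.085 + 0.070 = 0.243.
P(Shift=night, Outcome=pass) − P(Shift=night)P(Outcome=pass) = 0.085 − 0.250×0.243 = 0.024.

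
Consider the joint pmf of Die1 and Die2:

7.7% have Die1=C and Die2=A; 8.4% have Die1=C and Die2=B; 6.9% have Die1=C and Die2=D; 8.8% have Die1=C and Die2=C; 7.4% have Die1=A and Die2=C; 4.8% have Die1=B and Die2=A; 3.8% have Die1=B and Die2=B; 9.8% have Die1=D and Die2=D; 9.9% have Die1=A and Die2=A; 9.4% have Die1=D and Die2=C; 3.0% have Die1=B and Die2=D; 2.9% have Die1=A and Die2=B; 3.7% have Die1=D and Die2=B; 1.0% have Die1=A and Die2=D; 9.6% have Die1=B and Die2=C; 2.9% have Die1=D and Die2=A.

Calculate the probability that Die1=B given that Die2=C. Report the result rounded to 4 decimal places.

P(Die2=C) = 0.074 + 0.096 + 0.088 + 0.094 = 0.352.
P(Die1=B | Die2=C) = 0.096/0.352 = 0.2727.

0.2727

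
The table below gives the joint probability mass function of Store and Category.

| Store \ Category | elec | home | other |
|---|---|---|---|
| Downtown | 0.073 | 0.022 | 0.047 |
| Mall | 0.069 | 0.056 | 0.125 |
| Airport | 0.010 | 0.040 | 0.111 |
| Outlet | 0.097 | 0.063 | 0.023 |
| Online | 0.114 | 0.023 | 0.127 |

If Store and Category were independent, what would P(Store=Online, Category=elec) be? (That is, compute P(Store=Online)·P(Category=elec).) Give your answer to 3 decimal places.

P(Store=Online) = 0.114 + 0.023 + 0.127 = 0.264.
P(Category=elec) = 0.073 + 0.069 + 0.010 + 0.097 + 0.114 = 0.363.
Product: 0.264 × 0.363 = 0.096.

0.096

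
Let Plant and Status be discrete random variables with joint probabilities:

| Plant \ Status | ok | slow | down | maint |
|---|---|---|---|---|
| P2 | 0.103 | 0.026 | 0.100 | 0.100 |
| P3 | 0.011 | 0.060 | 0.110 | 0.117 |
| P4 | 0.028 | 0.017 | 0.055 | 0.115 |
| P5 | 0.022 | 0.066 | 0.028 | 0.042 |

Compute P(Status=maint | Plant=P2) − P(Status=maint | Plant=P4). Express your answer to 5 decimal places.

P(Plant=P2) = 0.103 + 0.026 + 0.100 + 0.100 = 0.329; P(Status=maint | Plant=P2) = 0.100/0.329 = 0.303951.
P(Plant=P4) = 0.028 + 0.017 + 0.055 + 0.115 = 0.215; P(Status=maint | Plant=P4) = 0.115/0.215 = 0.534884.
Difference = -0.23093.

-0.23093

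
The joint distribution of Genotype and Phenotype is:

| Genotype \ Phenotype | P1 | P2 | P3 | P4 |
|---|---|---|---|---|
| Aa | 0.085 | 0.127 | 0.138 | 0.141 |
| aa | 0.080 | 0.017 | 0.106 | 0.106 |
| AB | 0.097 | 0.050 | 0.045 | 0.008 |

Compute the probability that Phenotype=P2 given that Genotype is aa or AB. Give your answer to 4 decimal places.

P(Genotype=aa) = 0.080 + 0.017 + 0.106 + 0.106 = 0.309.
P(Genotype=AB) = 0.097 + 0.050 + 0.045 + 0.008 = 0.200.
P(Genotype ∈ {aa, AB}) = 0.309 + 0.200 = 0.509; P(Phenotype=P2, Genotype ∈ {aa, AB}) = 0.017 + 0.050 = 0.067.
P(Phenotype=P2 | Genotype ∈ {aa, AB}) = 0.067/0.509 = 0.1316.

0.1316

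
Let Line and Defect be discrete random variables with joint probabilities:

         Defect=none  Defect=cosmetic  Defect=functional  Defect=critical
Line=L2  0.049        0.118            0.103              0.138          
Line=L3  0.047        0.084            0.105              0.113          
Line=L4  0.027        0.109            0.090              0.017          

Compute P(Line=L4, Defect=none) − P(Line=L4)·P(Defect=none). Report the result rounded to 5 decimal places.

-0.00289

P(Line=L4) = 0.027 + 0.109 + 0.090 + 0.017 = 0.243.
P(Defect=none) = 0.049 + 0.047 + 0.027 = 0.123.
P(Line=L4, Defect=none) − P(Line=L4)P(Defect=none) = 0.027 − 0.243×0.123 = -0.00289.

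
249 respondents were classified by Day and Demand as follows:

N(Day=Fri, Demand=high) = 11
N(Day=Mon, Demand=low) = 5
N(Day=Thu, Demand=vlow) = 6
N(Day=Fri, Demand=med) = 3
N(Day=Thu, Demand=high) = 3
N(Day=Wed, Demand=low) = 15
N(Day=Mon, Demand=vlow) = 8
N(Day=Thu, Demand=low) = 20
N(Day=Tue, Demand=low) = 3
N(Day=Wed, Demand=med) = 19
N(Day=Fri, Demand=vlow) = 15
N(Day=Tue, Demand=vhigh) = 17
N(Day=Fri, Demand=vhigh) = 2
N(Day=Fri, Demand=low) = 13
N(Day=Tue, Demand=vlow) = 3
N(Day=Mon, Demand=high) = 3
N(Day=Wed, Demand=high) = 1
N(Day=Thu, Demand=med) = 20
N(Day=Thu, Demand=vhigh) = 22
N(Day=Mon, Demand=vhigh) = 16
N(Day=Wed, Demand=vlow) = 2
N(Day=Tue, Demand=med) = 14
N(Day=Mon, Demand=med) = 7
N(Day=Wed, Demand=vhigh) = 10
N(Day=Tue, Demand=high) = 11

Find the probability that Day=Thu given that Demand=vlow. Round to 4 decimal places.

0.1765

Total with Demand=vlow: 8 + 3 + 2 + 6 + 15 = 34.
P(Day=Thu | Demand=vlow) = 6/34 = 0.1765.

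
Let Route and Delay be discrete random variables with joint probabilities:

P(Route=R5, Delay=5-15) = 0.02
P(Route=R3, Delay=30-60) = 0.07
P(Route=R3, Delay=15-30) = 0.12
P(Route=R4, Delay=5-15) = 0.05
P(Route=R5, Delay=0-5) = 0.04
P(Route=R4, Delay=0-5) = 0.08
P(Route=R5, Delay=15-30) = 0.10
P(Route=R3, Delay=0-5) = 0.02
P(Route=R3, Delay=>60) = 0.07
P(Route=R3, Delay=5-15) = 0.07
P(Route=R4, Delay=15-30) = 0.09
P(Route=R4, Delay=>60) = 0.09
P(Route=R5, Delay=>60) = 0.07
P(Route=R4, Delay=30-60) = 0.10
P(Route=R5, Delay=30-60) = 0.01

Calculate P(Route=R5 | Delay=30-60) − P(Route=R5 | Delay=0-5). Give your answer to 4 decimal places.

-0.2302

P(Delay=30-60) = 0.07 + 0.10 + 0.01 = 0.18; P(Route=R5 | Delay=30-60) = 0.01/0.18 = 0.05556.
P(Delay=0-5) = 0.02 + 0.08 + 0.04 = 0.14; P(Route=R5 | Delay=0-5) = 0.04/0.14 = 0.28571.
Difference = -0.2302.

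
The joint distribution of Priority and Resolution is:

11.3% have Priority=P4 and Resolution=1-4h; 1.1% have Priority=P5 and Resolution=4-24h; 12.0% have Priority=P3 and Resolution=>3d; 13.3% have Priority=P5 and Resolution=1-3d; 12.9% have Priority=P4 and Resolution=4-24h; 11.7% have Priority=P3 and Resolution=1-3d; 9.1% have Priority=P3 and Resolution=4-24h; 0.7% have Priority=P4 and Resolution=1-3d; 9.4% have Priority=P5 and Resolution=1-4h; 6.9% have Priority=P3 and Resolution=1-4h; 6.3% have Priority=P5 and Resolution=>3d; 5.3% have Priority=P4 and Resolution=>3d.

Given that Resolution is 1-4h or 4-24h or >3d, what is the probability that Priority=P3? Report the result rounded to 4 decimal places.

0.3769

P(Resolution=1-4h) = 0.069 + 0.113 + 0.094 = 0.276.
P(Resolution=4-24h) = 0.091 + 0.129 + 0.011 = 0.231.
P(Resolution=>3d) = 0.120 + 0.053 + 0.063 = 0.236.
P(Resolution ∈ {1-4h, 4-24h, >3d}) = 0.276 + 0.231 + 0.236 = 0.743; P(Priority=P3, Resolution ∈ {1-4h, 4-24h, >3d}) = 0.069 + 0.091 + 0.120 = 0.280.
P(Priority=P3 | Resolution ∈ {1-4h, 4-24h, >3d}) = 0.280/0.743 = 0.3769.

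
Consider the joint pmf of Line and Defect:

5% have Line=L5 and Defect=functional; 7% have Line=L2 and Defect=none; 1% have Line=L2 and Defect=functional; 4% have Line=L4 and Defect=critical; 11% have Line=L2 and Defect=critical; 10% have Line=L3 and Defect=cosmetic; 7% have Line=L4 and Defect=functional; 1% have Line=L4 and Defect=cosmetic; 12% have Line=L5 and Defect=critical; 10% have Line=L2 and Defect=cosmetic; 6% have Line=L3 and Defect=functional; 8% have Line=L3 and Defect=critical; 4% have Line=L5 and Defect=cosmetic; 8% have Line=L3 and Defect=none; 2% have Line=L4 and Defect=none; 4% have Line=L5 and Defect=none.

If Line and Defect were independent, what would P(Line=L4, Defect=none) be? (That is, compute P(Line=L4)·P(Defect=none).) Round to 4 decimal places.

P(Line=L4) = 0.02 + 0.01 + 0.07 + 0.04 = 0.14.
P(Defect=none) = 0.07 + 0.08 + 0.02 + 0.04 = 0.21.
Product: 0.14 × 0.21 = 0.0294.

0.0294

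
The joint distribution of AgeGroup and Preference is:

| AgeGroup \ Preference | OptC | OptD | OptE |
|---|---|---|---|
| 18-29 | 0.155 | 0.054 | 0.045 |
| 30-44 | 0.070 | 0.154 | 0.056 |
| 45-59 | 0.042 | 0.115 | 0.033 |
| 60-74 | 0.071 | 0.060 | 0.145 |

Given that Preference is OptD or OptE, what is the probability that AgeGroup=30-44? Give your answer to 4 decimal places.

P(Preference=OptD) = 0.054 + 0.154 + 0.115 + 0.060 = 0.383.
P(Preference=OptE) = 0.045 + 0.056 + 0.033 + 0.145 = 0.279.
P(Preference ∈ {OptD, OptE}) = 0.383 + 0.279 = 0.662; P(AgeGroup=30-44, Preference ∈ {OptD, OptE}) = 0.154 + 0.056 = 0.210.
P(AgeGroup=30-44 | Preference ∈ {OptD, OptE}) = 0.210/0.662 = 0.3172.

0.3172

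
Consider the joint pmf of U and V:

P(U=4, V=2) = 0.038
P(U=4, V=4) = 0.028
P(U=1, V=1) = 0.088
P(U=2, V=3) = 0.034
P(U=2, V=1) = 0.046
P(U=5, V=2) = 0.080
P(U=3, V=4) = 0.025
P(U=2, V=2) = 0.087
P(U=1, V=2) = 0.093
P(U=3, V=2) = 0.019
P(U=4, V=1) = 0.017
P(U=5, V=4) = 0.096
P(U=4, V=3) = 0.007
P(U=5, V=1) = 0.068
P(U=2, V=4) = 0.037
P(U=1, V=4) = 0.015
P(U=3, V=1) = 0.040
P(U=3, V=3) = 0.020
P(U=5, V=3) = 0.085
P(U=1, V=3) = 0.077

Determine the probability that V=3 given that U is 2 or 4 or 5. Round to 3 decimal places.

0.202

P(U=2) = 0.046 + 0.087 + 0.034 + 0.037 = 0.204.
P(U=4) = 0.017 + 0.038 + 0.007 + 0.028 = 0.090.
P(U=5) = 0.068 + 0.080 + 0.085 + 0.096 = 0.329.
P(U ∈ {2, 4, 5}) = 0.204 + 0.090 + 0.329 = 0.623; P(V=3, U ∈ {2, 4, 5}) = 0.034 + 0.007 + 0.085 = 0.126.
P(V=3 | U ∈ {2, 4, 5}) = 0.126/0.623 = 0.202.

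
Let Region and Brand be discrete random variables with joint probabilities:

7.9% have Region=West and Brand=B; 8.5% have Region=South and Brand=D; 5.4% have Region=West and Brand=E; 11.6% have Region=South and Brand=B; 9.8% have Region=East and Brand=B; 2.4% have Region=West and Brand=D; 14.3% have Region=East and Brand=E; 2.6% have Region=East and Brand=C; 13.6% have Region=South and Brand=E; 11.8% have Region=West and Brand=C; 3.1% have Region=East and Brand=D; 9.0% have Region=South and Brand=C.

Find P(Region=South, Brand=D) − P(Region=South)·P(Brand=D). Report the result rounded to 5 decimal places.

P(Region=South) = 0.116 + 0.090 + 0.085 + 0.136 = 0.427.
P(Brand=D) = 0.085 + 0.031 + 0.024 = 0.140.
P(Region=South, Brand=D) − P(Region=South)P(Brand=D) = 0.085 − 0.427×0.140 = 0.02522.

0.02522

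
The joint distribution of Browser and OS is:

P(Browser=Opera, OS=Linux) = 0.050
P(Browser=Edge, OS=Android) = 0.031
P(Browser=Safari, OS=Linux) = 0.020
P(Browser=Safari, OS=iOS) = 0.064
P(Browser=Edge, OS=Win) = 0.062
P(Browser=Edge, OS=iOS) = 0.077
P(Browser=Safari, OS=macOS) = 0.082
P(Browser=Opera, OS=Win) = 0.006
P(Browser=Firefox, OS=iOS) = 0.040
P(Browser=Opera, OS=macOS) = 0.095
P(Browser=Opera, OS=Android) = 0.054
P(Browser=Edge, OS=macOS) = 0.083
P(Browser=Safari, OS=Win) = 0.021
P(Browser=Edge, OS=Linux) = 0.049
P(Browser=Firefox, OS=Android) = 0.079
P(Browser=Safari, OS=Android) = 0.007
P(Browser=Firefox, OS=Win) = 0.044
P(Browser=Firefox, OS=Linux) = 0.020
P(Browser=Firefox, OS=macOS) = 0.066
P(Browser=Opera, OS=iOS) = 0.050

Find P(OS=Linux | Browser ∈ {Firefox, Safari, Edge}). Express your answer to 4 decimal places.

P(Browser=Firefox) = 0.044 + 0.066 + 0.020 + 0.040 + 0.079 = 0.249.
P(Browser=Safari) = 0.021 + 0.082 + 0.020 + 0.064 + 0.007 = 0.194.
P(Browser=Edge) = 0.062 + 0.083 + 0.049 + 0.077 + 0.031 = 0.302.
P(Browser ∈ {Firefox, Safari, Edge}) = 0.249 + 0.194 + 0.302 = 0.745; P(OS=Linux, Browser ∈ {Firefox, Safari, Edge}) = 0.020 + 0.020 + 0.049 = 0.089.
P(OS=Linux | Browser ∈ {Firefox, Safari, Edge}) = 0.089/0.745 = 0.1195.

0.1195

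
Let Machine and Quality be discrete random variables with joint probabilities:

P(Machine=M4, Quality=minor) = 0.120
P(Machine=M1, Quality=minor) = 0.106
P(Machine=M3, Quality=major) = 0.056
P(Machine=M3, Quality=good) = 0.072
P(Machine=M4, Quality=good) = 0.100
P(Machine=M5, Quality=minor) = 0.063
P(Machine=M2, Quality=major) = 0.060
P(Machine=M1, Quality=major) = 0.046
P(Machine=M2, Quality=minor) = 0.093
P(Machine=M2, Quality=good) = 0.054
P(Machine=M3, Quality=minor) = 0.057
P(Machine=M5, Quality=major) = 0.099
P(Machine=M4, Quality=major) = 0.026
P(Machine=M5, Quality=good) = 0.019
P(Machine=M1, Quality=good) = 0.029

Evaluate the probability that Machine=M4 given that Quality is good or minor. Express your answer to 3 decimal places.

P(Quality=good) = 0.029 + 0.054 + 0.072 + 0.100 + 0.019 = 0.274.
P(Quality=minor) = 0.106 + 0.093 + 0.057 + 0.120 + 0.063 = 0.439.
P(Quality ∈ {good, minor}) = 0.274 + 0.439 = 0.713; P(Machine=M4, Quality ∈ {good, minor}) = 0.100 + 0.120 = 0.220.
P(Machine=M4 | Quality ∈ {good, minor}) = 0.220/0.713 = 0.309.

0.309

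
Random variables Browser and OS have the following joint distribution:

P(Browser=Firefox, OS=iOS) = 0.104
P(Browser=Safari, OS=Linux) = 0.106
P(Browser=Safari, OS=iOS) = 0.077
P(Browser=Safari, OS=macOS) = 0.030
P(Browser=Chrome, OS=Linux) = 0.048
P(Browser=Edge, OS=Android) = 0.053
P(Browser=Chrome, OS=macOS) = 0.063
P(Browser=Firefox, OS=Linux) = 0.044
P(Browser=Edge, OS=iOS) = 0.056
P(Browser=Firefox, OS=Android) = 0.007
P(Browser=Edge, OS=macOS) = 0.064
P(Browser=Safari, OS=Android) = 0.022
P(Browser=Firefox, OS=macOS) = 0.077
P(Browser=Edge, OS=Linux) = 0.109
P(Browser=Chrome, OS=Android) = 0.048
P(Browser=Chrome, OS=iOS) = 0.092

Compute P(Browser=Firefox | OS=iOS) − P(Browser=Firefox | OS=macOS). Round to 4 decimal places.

-0.0130

P(OS=iOS) = 0.092 + 0.104 + 0.077 + 0.056 = 0.329; P(Browser=Firefox | OS=iOS) = 0.104/0.329 = 0.31611.
P(OS=macOS) = 0.063 + 0.077 + 0.030 + 0.064 = 0.234; P(Browser=Firefox | OS=macOS) = 0.077/0.234 = 0.32906.
Difference = -0.0130.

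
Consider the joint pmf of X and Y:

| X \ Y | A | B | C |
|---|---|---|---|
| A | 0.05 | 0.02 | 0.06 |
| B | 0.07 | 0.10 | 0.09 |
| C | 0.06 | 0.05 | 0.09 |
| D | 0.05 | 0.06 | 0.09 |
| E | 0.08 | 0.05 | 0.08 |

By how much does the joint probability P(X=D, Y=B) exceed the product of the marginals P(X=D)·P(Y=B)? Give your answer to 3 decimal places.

0.004

P(X=D) = 0.05 + 0.06 + 0.09 = 0.20.
P(Y=B) = 0.02 + 0.10 + 0.05 + 0.06 + 0.05 = 0.28.
P(X=D, Y=B) − P(X=D)P(Y=B) = 0.06 − 0.20×0.28 = 0.004.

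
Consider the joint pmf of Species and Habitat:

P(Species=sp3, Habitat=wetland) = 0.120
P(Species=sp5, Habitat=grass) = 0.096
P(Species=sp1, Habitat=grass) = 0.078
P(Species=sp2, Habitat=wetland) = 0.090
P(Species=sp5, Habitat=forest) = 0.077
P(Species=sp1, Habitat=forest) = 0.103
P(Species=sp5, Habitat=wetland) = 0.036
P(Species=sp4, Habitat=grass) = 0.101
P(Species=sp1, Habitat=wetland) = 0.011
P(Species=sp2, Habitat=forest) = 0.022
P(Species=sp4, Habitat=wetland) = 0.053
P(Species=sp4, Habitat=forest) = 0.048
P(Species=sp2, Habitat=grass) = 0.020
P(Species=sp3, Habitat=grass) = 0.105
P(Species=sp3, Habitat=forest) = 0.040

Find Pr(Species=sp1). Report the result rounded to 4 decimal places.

P(Species=sp1) = 0.103 + 0.078 + 0.011 = 0.192.

0.1920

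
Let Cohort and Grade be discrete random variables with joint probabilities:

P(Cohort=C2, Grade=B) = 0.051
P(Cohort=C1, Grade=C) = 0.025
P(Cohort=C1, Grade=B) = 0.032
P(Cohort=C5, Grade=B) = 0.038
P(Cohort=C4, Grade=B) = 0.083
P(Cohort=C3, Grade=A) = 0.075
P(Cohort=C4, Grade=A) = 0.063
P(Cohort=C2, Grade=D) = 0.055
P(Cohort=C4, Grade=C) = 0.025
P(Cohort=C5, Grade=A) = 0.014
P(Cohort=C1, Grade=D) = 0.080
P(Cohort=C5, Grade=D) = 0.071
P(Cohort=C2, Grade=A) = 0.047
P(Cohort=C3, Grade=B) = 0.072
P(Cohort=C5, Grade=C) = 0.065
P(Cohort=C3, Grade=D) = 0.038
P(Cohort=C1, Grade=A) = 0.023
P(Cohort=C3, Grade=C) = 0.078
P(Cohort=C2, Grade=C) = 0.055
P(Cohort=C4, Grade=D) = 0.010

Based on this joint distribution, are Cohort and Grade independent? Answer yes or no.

P(Cohort=C1) = 0.160 and P(Grade=D) = 0.254, so their product is 0.04064, but P(Cohort=C1, Grade=D) = 0.080. Since these differ, Cohort and Grade are not independent.

no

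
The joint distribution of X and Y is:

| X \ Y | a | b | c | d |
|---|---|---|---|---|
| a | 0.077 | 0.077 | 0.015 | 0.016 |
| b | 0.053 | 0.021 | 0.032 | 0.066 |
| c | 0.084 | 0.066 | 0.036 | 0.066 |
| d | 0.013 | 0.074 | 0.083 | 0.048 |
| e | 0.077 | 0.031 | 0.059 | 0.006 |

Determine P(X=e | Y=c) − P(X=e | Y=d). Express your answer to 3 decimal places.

0.233

P(Y=c) = 0.015 + 0.032 + 0.036 + 0.083 + 0.059 = 0.225; P(X=e | Y=c) = 0.059/0.225 = 0.2622.
P(Y=d) = 0.016 + 0.066 + 0.066 + 0.048 + 0.006 = 0.202; P(X=e | Y=d) = 0.006/0.202 = 0.0297.
Difference = 0.233.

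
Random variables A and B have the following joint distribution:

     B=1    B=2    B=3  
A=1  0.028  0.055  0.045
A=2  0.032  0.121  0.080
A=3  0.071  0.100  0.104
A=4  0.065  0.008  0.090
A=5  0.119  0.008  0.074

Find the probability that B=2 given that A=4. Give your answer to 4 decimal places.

0.0491

P(A=4) = 0.065 + 0.008 + 0.090 = 0.163.
P(B=2 | A=4) = 0.008/0.163 = 0.0491.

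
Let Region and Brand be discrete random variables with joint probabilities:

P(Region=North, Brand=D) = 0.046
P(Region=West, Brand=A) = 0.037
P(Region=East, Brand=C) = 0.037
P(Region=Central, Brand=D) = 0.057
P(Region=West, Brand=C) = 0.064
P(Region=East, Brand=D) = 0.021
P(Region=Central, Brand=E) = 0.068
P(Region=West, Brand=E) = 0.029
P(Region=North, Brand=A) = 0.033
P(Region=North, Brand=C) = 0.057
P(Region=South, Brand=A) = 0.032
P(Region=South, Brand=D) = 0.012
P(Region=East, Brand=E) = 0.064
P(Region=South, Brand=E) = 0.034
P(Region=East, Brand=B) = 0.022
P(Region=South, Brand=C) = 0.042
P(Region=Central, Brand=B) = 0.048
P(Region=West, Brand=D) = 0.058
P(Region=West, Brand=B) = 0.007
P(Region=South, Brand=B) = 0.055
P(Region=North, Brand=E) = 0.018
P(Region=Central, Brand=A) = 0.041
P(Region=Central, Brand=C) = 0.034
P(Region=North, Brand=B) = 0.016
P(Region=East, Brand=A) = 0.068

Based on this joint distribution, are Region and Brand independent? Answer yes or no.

P(Region=South) = 0.175 and P(Brand=B) = 0.148, so their product is 0.02590, but P(Region=South, Brand=B) = 0.055. Since these differ, Region and Brand are not independent.

no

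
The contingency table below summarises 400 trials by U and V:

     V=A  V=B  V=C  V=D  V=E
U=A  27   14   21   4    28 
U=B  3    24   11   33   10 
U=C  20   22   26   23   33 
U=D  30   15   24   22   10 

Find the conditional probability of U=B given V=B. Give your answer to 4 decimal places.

0.3200

Total with V=B: 14 + 24 + 22 + 15 = 75.
P(U=B | V=B) = 24/75 = 0.3200.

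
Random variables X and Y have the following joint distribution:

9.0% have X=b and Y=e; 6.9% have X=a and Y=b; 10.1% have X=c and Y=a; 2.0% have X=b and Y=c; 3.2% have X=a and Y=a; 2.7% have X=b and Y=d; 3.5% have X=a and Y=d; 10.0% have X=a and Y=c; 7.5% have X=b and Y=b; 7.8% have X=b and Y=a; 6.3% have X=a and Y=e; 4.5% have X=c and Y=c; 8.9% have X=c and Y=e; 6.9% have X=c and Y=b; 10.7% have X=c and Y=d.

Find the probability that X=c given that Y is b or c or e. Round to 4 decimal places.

P(Y=b) = 0.069 + 0.075 + 0.069 = 0.213.
P(Y=c) = 0.100 + 0.020 + 0.045 = 0.165.
P(Y=e) = 0.063 + 0.090 + 0.089 = 0.242.
P(Y ∈ {b, c, e}) = 0.213 + 0.165 + 0.242 = 0.620; P(X=c, Y ∈ {b, c, e}) = 0.069 + 0.045 + 0.089 = 0.203.
P(X=c | Y ∈ {b, c, e}) = 0.203/0.620 = 0.3274.

0.3274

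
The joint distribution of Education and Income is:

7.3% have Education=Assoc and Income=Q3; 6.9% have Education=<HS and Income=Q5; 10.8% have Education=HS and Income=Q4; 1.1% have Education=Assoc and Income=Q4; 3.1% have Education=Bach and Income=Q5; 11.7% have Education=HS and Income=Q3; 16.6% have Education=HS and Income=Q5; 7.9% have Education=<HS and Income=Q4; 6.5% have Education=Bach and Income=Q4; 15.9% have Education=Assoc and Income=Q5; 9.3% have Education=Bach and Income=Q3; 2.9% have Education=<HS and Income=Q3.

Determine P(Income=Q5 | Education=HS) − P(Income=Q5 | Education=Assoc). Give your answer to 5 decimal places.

-0.22977

P(Education=HS) = 0.117 + 0.108 + 0.166 = 0.391; P(Income=Q5 | Education=HS) = 0.166/0.391 = 0.424552.
P(Education=Assoc) = 0.073 + 0.011 + 0.159 = 0.243; P(Income=Q5 | Education=Assoc) = 0.159/0.243 = 0.654321.
Difference = -0.22977.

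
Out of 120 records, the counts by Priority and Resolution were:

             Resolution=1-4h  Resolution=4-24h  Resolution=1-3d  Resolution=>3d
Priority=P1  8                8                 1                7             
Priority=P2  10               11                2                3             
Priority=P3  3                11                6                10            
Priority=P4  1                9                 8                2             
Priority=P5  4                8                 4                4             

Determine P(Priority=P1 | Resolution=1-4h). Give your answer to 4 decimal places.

0.3077

Total with Resolution=1-4h: 8 + 10 + 3 + 1 + 4 = 26.
P(Priority=P1 | Resolution=1-4h) = 8/26 = 0.3077.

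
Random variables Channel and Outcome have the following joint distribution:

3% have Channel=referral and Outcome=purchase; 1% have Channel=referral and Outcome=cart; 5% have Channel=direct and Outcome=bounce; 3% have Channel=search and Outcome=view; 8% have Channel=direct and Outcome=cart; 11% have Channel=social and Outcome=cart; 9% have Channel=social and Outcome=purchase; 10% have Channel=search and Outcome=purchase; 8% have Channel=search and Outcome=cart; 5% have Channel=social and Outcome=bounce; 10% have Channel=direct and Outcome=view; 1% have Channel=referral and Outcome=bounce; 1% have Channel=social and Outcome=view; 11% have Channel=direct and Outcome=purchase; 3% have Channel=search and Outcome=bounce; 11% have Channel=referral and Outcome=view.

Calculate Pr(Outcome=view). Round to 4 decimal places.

0.2500

P(Outcome=view) = 0.03 + 0.01 + 0.10 + 0.11 = 0.25.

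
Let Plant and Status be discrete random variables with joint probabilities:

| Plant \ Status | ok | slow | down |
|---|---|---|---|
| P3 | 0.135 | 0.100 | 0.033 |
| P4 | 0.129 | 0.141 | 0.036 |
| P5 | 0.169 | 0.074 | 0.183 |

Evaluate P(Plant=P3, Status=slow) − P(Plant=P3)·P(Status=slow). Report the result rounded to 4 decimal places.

P(Plant=P3) = 0.135 + 0.100 + 0.033 = 0.268.
P(Status=slow) = 0.100 + 0.141 + 0.074 = 0.315.
P(Plant=P3, Status=slow) − P(Plant=P3)P(Status=slow) = 0.100 − 0.268×0.315 = 0.0156.

0.0156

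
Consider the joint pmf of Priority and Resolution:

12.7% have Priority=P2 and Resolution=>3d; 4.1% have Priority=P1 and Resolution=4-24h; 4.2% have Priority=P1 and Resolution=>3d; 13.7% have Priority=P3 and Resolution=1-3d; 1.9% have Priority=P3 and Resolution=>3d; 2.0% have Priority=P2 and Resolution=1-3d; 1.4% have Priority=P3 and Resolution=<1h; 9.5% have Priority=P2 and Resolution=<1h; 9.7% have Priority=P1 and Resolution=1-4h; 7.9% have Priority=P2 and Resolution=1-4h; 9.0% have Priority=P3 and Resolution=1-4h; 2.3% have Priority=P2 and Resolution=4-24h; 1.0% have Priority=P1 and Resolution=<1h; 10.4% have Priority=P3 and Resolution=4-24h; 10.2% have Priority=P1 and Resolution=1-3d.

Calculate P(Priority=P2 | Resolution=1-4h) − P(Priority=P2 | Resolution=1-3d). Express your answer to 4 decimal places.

P(Resolution=1-4h) = 0.097 + 0.079 + 0.090 = 0.266; P(Priority=P2 | Resolution=1-4h) = 0.079/0.266 = 0.29699.
P(Resolution=1-3d) = 0.102 + 0.020 + 0.137 = 0.259; P(Priority=P2 | Resolution=1-3d) = 0.020/0.259 = 0.07722.
Difference = 0.2198.

0.2198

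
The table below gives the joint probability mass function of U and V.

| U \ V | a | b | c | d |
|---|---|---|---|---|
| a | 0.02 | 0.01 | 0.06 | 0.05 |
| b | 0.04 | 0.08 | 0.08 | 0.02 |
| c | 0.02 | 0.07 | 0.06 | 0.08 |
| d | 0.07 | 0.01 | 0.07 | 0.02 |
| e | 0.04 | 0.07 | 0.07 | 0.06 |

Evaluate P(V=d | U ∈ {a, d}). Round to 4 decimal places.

0.2258

P(U=a) = 0.02 + 0.01 + 0.06 + 0.05 = 0.14.
P(U=d) = 0.07 + 0.01 + 0.07 + 0.02 = 0.17.
P(U ∈ {a, d}) = 0.14 + 0.17 = 0.31; P(V=d, U ∈ {a, d}) = 0.05 + 0.02 = 0.07.
P(V=d | U ∈ {a, d}) = 0.07/0.31 = 0.2258.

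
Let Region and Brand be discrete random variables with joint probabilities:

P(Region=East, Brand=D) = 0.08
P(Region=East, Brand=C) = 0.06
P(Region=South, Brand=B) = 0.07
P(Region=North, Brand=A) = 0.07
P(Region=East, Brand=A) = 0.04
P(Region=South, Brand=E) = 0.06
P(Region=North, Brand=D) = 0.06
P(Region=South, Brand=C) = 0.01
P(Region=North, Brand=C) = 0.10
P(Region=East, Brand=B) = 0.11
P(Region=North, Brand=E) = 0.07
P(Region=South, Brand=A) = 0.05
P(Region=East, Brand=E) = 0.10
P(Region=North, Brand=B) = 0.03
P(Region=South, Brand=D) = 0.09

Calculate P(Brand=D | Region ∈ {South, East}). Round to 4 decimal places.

P(Region=South) = 0.05 + 0.07 + 0.01 + 0.09 + 0.06 = 0.28.
P(Region=East) = 0.04 + 0.11 + 0.06 + 0.08 + 0.10 = 0.39.
P(Region ∈ {South, East}) = 0.28 + 0.39 = 0.67; P(Brand=D, Region ∈ {South, East}) = 0.09 + 0.08 = 0.17.
P(Brand=D | Region ∈ {South, East}) = 0.17/0.67 = 0.2537.

0.2537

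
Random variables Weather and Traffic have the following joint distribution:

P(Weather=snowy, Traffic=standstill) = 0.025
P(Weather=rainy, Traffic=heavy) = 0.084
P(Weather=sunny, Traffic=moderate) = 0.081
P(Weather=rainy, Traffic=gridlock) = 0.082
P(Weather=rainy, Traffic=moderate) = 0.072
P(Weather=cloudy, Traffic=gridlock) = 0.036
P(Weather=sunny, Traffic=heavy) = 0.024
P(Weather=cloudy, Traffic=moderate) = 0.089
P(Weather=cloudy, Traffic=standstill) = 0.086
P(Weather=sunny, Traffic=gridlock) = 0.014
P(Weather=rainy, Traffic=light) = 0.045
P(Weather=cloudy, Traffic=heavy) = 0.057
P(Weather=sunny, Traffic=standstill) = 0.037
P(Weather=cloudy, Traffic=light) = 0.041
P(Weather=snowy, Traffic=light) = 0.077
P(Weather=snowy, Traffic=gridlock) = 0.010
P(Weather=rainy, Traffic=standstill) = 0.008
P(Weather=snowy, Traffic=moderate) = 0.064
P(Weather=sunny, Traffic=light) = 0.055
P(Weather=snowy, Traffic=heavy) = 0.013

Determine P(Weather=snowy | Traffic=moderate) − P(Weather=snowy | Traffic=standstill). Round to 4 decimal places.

0.0489

P(Traffic=moderate) = 0.081 + 0.089 + 0.072 + 0.064 = 0.306; P(Weather=snowy | Traffic=moderate) = 0.064/0.306 = 0.20915.
P(Traffic=standstill) = 0.037 + 0.086 + 0.008 + 0.025 = 0.156; P(Weather=snowy | Traffic=standstill) = 0.025/0.156 = 0.16026.
Difference = 0.0489.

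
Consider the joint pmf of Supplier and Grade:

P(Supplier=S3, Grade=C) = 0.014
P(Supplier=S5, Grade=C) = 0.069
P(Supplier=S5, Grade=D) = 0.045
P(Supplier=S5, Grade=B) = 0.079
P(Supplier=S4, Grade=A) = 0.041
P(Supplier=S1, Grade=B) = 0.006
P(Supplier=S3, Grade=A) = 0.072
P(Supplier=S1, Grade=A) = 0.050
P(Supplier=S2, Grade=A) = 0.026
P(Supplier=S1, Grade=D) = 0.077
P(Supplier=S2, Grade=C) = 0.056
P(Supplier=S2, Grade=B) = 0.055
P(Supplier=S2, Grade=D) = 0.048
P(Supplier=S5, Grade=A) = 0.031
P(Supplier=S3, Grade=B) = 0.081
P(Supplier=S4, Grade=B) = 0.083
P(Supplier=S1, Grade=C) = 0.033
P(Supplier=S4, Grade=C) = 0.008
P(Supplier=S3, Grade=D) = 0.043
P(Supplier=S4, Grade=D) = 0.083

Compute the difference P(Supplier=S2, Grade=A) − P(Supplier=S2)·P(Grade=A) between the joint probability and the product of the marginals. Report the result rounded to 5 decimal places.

P(Supplier=S2) = 0.026 + 0.055 + 0.056 + 0.048 = 0.185.
P(Grade=A) = 0.050 + 0.026 + 0.072 + 0.041 + 0.031 = 0.220.
P(Supplier=S2, Grade=A) − P(Supplier=S2)P(Grade=A) = 0.026 − 0.185×0.220 = -0.01470.

-0.01470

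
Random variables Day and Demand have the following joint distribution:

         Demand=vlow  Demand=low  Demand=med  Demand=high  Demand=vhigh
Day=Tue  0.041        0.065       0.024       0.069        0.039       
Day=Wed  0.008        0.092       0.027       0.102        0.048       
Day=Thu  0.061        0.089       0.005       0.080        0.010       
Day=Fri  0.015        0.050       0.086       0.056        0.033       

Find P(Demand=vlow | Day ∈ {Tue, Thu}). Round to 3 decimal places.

P(Day=Tue) = 0.041 + 0.065 + 0.024 + 0.069 + 0.039 = 0.238.
P(Day=Thu) = 0.061 + 0.089 + 0.005 + 0.080 + 0.010 = 0.245.
P(Day ∈ {Tue, Thu}) = 0.238 + 0.245 = 0.483; P(Demand=vlow, Day ∈ {Tue, Thu}) = 0.041 + 0.061 = 0.102.
P(Demand=vlow | Day ∈ {Tue, Thu}) = 0.102/0.483 = 0.211.

0.211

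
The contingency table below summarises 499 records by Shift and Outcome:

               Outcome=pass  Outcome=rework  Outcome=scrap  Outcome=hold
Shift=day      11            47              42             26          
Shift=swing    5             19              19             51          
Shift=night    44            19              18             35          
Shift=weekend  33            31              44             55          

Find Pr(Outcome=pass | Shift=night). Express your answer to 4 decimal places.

Total with Shift=night: 44 + 19 + 18 + 35 = 116.
P(Outcome=pass | Shift=night) = 44/116 = 0.3793.

0.3793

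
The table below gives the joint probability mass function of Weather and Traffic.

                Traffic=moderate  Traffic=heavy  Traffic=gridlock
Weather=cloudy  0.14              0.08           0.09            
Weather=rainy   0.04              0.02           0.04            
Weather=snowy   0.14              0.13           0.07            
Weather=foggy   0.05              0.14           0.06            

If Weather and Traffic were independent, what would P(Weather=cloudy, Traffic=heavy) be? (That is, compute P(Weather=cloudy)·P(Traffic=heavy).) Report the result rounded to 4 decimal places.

P(Weather=cloudy) = 0.14 + 0.08 + 0.09 = 0.31.
P(Traffic=heavy) = 0.08 + 0.02 + 0.13 + 0.14 = 0.37.
Product: 0.31 × 0.37 = 0.1147.

0.1147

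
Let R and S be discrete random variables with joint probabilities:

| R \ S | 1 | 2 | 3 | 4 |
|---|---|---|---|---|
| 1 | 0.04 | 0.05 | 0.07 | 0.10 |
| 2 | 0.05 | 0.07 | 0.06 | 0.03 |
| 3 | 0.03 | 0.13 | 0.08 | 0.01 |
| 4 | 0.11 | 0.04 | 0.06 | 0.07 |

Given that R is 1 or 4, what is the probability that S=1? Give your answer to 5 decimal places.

P(R=1) = 0.04 + 0.05 + 0.07 + 0.10 = 0.26.
P(R=4) = 0.11 + 0.04 + 0.06 + 0.07 = 0.28.
P(R ∈ {1, 4}) = 0.26 + 0.28 = 0.54; P(S=1, R ∈ {1, 4}) = 0.04 + 0.11 = 0.15.
P(S=1 | R ∈ {1, 4}) = 0.15/0.54 = 0.27778.

0.27778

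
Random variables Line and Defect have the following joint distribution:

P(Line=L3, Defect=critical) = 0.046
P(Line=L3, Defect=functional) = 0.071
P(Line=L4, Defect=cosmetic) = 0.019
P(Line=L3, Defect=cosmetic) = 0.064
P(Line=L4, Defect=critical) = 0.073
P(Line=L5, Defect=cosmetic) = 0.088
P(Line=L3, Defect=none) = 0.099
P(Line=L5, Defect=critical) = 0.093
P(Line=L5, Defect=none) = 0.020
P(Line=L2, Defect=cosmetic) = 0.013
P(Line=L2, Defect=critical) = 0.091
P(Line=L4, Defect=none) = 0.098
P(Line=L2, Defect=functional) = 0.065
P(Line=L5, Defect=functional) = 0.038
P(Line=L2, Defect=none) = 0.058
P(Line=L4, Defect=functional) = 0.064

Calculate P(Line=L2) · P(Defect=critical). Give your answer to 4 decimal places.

P(Line=L2) = 0.058 + 0.013 + 0.065 + 0.091 = 0.227.
P(Defect=critical) = 0.091 + 0.046 + 0.073 + 0.093 = 0.303.
Product: 0.227 × 0.303 = 0.0688.

0.0688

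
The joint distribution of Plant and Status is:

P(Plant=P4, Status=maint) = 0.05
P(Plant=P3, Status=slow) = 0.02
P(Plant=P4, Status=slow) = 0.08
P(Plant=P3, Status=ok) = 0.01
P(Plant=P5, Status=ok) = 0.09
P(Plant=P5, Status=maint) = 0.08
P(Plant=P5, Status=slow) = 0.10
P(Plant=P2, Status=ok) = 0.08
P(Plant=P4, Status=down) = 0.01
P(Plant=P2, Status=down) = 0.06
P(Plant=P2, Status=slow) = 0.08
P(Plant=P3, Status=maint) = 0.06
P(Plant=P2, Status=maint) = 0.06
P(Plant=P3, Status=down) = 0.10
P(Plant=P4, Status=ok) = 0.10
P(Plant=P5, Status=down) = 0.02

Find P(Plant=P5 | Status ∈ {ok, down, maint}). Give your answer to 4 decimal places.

0.2639

P(Status=ok) = 0.08 + 0.01 + 0.10 + 0.09 = 0.28.
P(Status=down) = 0.06 + 0.10 + 0.01 + 0.02 = 0.19.
P(Status=maint) = 0.06 + 0.06 + 0.05 + 0.08 = 0.25.
P(Status ∈ {ok, down, maint}) = 0.28 + 0.19 + 0.25 = 0.72; P(Plant=P5, Status ∈ {ok, down, maint}) = 0.09 + 0.02 + 0.08 = 0.19.
P(Plant=P5 | Status ∈ {ok, down, maint}) = 0.19/0.72 = 0.2639.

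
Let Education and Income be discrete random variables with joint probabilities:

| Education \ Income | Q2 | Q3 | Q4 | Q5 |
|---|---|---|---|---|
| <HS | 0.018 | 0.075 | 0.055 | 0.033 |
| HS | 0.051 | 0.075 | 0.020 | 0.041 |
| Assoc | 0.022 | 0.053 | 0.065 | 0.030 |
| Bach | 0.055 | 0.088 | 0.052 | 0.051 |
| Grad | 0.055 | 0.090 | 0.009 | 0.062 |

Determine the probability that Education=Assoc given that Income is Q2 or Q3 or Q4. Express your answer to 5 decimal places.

0.17880

P(Income=Q2) = 0.018 + 0.051 + 0.022 + 0.055 + 0.055 = 0.201.
P(Income=Q3) = 0.075 + 0.075 + 0.053 + 0.088 + 0.090 = 0.381.
P(Income=Q4) = 0.055 + 0.020 + 0.065 + 0.052 + 0.009 = 0.201.
P(Income ∈ {Q2, Q3, Q4}) = 0.201 + 0.381 + 0.201 = 0.783; P(Education=Assoc, Income ∈ {Q2, Q3, Q4}) = 0.022 + 0.053 + 0.065 = 0.140.
P(Education=Assoc | Income ∈ {Q2, Q3, Q4}) = 0.140/0.783 = 0.17880.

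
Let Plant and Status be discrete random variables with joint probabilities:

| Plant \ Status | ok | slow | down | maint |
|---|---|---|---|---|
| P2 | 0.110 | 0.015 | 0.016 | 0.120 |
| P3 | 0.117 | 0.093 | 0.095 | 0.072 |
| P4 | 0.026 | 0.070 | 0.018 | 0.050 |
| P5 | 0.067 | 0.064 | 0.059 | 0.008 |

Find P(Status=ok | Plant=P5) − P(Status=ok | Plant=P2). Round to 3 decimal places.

-0.083

P(Plant=P5) = 0.067 + 0.064 + 0.059 + 0.008 = 0.198; P(Status=ok | Plant=P5) = 0.067/0.198 = 0.3384.
P(Plant=P2) = 0.110 + 0.015 + 0.016 + 0.120 = 0.261; P(Status=ok | Plant=P2) = 0.110/0.261 = 0.4215.
Difference = -0.083.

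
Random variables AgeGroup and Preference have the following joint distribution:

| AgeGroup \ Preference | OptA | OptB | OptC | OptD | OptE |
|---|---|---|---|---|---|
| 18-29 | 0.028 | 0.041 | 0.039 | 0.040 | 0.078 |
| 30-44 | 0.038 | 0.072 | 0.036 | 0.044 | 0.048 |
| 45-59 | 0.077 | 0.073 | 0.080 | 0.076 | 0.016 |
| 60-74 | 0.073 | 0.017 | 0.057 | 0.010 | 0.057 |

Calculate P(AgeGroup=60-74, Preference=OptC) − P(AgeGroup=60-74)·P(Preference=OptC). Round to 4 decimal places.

P(AgeGroup=60-74) = 0.073 + 0.017 + 0.057 + 0.010 + 0.057 = 0.214.
P(Preference=OptC) = 0.039 + 0.036 + 0.080 + 0.057 = 0.212.
P(AgeGroup=60-74, Preference=OptC) − P(AgeGroup=60-74)P(Preference=OptC) = 0.057 − 0.214×0.212 = 0.0116.

0.0116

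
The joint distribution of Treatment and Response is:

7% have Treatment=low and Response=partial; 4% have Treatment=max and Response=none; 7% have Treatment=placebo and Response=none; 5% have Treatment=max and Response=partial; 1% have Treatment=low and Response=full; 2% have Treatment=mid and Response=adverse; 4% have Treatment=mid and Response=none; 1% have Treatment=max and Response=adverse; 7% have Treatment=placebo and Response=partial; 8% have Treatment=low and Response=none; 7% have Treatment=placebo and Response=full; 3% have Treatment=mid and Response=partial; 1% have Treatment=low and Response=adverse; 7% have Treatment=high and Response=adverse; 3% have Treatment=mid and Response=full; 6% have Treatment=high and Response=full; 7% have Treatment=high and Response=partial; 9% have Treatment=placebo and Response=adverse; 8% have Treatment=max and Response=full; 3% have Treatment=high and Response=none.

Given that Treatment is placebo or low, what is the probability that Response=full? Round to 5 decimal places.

P(Treatment=placebo) = 0.07 + 0.07 + 0.07 + 0.09 = 0.30.
P(Treatment=low) = 0.08 + 0.07 + 0.01 + 0.01 = 0.17.
P(Treatment ∈ {placebo, low}) = 0.30 + 0.17 = 0.47; P(Response=full, Treatment ∈ {placebo, low}) = 0.07 + 0.01 = 0.08.
P(Response=full | Treatment ∈ {placebo, low}) = 0.08/0.47 = 0.17021.

0.17021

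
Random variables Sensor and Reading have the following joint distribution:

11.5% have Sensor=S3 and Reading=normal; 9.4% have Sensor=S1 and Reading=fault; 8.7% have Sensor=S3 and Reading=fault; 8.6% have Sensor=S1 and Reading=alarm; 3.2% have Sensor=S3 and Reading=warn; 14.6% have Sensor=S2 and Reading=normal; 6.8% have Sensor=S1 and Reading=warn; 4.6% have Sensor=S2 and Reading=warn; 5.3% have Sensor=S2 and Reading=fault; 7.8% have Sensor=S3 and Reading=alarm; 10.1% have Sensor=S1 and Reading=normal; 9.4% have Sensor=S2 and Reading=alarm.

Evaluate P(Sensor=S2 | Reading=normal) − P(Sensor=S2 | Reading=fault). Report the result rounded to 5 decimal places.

0.17682

P(Reading=normal) = 0.101 + 0.146 + 0.115 = 0.362; P(Sensor=S2 | Reading=normal) = 0.146/0.362 = 0.403315.
P(Reading=fault) = 0.094 + 0.053 + 0.087 = 0.234; P(Sensor=S2 | Reading=fault) = 0.053/0.234 = 0.226496.
Difference = 0.17682.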